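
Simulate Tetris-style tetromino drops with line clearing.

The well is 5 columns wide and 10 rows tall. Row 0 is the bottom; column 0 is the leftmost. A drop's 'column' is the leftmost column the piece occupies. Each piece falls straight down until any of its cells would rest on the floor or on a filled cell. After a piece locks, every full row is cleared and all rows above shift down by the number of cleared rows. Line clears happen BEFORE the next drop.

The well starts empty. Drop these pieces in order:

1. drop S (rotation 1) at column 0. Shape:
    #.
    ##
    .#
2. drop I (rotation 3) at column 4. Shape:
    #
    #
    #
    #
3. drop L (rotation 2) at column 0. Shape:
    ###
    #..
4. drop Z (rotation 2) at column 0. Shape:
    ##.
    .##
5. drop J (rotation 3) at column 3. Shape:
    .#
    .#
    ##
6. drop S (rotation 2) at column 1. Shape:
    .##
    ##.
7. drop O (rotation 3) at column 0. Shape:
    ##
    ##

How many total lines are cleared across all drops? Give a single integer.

Drop 1: S rot1 at col 0 lands with bottom-row=0; cleared 0 line(s) (total 0); column heights now [3 2 0 0 0], max=3
Drop 2: I rot3 at col 4 lands with bottom-row=0; cleared 0 line(s) (total 0); column heights now [3 2 0 0 4], max=4
Drop 3: L rot2 at col 0 lands with bottom-row=3; cleared 0 line(s) (total 0); column heights now [5 5 5 0 4], max=5
Drop 4: Z rot2 at col 0 lands with bottom-row=5; cleared 0 line(s) (total 0); column heights now [7 7 6 0 4], max=7
Drop 5: J rot3 at col 3 lands with bottom-row=4; cleared 1 line(s) (total 1); column heights now [6 6 5 0 6], max=6
Drop 6: S rot2 at col 1 lands with bottom-row=6; cleared 0 line(s) (total 1); column heights now [6 7 8 8 6], max=8
Drop 7: O rot3 at col 0 lands with bottom-row=7; cleared 0 line(s) (total 1); column heights now [9 9 8 8 6], max=9

Answer: 1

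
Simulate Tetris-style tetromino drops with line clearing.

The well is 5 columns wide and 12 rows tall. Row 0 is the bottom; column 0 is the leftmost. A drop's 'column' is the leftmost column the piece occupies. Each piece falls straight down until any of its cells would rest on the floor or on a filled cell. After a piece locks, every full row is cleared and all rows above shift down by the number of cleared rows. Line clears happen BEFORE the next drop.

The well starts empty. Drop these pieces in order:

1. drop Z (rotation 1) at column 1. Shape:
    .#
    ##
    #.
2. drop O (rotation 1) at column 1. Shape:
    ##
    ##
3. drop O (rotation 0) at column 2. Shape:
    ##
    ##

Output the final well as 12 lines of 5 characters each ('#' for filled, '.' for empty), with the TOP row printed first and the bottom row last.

Answer: .....
.....
.....
.....
.....
..##.
..##.
.##..
.##..
..#..
.##..
.#...

Derivation:
Drop 1: Z rot1 at col 1 lands with bottom-row=0; cleared 0 line(s) (total 0); column heights now [0 2 3 0 0], max=3
Drop 2: O rot1 at col 1 lands with bottom-row=3; cleared 0 line(s) (total 0); column heights now [0 5 5 0 0], max=5
Drop 3: O rot0 at col 2 lands with bottom-row=5; cleared 0 line(s) (total 0); column heights now [0 5 7 7 0], max=7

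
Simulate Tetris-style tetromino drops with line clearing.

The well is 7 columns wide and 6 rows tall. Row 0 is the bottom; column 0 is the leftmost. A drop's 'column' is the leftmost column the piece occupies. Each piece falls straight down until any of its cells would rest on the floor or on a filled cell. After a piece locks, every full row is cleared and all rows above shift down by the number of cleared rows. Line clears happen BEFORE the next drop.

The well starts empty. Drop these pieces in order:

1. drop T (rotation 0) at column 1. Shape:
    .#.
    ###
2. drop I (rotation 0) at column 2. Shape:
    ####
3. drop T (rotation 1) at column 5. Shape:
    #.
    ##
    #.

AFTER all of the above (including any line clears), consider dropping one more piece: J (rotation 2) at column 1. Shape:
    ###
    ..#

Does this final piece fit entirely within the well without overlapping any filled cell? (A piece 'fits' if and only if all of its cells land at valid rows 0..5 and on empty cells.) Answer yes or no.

Answer: yes

Derivation:
Drop 1: T rot0 at col 1 lands with bottom-row=0; cleared 0 line(s) (total 0); column heights now [0 1 2 1 0 0 0], max=2
Drop 2: I rot0 at col 2 lands with bottom-row=2; cleared 0 line(s) (total 0); column heights now [0 1 3 3 3 3 0], max=3
Drop 3: T rot1 at col 5 lands with bottom-row=3; cleared 0 line(s) (total 0); column heights now [0 1 3 3 3 6 5], max=6
Test piece J rot2 at col 1 (width 3): heights before test = [0 1 3 3 3 6 5]; fits = True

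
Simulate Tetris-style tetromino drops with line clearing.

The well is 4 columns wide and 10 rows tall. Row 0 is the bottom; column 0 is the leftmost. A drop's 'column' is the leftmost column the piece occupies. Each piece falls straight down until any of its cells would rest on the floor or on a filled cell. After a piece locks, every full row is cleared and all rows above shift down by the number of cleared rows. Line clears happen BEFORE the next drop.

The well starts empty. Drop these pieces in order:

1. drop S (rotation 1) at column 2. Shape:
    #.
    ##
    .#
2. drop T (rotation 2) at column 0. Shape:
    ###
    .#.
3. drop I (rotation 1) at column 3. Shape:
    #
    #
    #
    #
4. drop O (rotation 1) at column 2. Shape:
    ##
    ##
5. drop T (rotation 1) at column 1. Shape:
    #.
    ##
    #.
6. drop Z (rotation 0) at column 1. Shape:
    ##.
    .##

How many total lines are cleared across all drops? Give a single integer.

Answer: 1

Derivation:
Drop 1: S rot1 at col 2 lands with bottom-row=0; cleared 0 line(s) (total 0); column heights now [0 0 3 2], max=3
Drop 2: T rot2 at col 0 lands with bottom-row=2; cleared 0 line(s) (total 0); column heights now [4 4 4 2], max=4
Drop 3: I rot1 at col 3 lands with bottom-row=2; cleared 1 line(s) (total 1); column heights now [0 3 3 5], max=5
Drop 4: O rot1 at col 2 lands with bottom-row=5; cleared 0 line(s) (total 1); column heights now [0 3 7 7], max=7
Drop 5: T rot1 at col 1 lands with bottom-row=6; cleared 0 line(s) (total 1); column heights now [0 9 8 7], max=9
Drop 6: Z rot0 at col 1 lands with bottom-row=8; cleared 0 line(s) (total 1); column heights now [0 10 10 9], max=10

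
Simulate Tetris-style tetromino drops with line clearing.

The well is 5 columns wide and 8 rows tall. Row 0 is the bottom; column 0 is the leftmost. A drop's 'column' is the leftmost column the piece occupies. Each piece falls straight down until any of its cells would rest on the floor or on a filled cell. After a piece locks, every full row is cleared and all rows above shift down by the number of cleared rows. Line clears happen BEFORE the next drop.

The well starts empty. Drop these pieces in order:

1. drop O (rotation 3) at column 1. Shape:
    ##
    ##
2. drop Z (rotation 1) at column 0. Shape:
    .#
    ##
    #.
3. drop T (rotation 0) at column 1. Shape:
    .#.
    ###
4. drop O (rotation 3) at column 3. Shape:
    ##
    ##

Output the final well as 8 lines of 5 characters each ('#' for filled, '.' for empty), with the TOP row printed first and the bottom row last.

Drop 1: O rot3 at col 1 lands with bottom-row=0; cleared 0 line(s) (total 0); column heights now [0 2 2 0 0], max=2
Drop 2: Z rot1 at col 0 lands with bottom-row=1; cleared 0 line(s) (total 0); column heights now [3 4 2 0 0], max=4
Drop 3: T rot0 at col 1 lands with bottom-row=4; cleared 0 line(s) (total 0); column heights now [3 5 6 5 0], max=6
Drop 4: O rot3 at col 3 lands with bottom-row=5; cleared 0 line(s) (total 0); column heights now [3 5 6 7 7], max=7

Answer: .....
...##
..###
.###.
.#...
##...
###..
.##..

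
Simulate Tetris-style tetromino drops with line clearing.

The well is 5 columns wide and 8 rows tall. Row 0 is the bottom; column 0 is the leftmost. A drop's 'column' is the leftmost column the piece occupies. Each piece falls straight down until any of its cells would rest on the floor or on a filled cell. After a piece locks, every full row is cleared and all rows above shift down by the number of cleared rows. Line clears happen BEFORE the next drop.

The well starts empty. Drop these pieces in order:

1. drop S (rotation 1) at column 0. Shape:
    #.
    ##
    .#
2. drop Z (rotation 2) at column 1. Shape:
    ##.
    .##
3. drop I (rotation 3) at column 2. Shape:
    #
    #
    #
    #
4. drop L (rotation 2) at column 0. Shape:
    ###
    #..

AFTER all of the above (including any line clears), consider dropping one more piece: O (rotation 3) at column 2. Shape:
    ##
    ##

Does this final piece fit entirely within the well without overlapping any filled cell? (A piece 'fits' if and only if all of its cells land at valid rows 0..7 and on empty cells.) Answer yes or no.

Drop 1: S rot1 at col 0 lands with bottom-row=0; cleared 0 line(s) (total 0); column heights now [3 2 0 0 0], max=3
Drop 2: Z rot2 at col 1 lands with bottom-row=1; cleared 0 line(s) (total 0); column heights now [3 3 3 2 0], max=3
Drop 3: I rot3 at col 2 lands with bottom-row=3; cleared 0 line(s) (total 0); column heights now [3 3 7 2 0], max=7
Drop 4: L rot2 at col 0 lands with bottom-row=6; cleared 0 line(s) (total 0); column heights now [8 8 8 2 0], max=8
Test piece O rot3 at col 2 (width 2): heights before test = [8 8 8 2 0]; fits = False

Answer: no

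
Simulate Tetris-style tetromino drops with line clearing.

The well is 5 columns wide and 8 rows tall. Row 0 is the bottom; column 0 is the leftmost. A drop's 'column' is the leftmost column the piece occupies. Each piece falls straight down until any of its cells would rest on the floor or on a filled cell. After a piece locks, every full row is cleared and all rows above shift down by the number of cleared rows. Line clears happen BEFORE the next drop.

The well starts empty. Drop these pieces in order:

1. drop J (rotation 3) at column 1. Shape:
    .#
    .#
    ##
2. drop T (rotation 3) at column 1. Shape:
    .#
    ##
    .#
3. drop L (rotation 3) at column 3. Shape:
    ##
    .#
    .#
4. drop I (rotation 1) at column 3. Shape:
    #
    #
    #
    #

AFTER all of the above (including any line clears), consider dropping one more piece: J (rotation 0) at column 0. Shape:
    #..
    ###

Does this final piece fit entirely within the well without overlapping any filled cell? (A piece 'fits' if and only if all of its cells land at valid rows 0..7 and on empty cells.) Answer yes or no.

Answer: yes

Derivation:
Drop 1: J rot3 at col 1 lands with bottom-row=0; cleared 0 line(s) (total 0); column heights now [0 1 3 0 0], max=3
Drop 2: T rot3 at col 1 lands with bottom-row=3; cleared 0 line(s) (total 0); column heights now [0 5 6 0 0], max=6
Drop 3: L rot3 at col 3 lands with bottom-row=0; cleared 0 line(s) (total 0); column heights now [0 5 6 3 3], max=6
Drop 4: I rot1 at col 3 lands with bottom-row=3; cleared 0 line(s) (total 0); column heights now [0 5 6 7 3], max=7
Test piece J rot0 at col 0 (width 3): heights before test = [0 5 6 7 3]; fits = True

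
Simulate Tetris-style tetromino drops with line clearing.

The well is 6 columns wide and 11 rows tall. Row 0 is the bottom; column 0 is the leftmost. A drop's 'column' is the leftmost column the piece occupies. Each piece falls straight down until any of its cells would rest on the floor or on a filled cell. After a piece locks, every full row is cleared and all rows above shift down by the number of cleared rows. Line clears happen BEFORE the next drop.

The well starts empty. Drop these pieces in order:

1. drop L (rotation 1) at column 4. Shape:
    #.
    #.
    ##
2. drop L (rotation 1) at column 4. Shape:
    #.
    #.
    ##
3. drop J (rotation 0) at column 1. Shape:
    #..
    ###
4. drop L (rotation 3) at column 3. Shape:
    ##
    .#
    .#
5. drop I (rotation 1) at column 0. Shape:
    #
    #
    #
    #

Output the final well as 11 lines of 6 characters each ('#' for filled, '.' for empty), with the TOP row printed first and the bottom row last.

Answer: ......
......
......
...##.
....#.
....#.
....#.
....#.
#...##
#...#.
##..#.

Derivation:
Drop 1: L rot1 at col 4 lands with bottom-row=0; cleared 0 line(s) (total 0); column heights now [0 0 0 0 3 1], max=3
Drop 2: L rot1 at col 4 lands with bottom-row=3; cleared 0 line(s) (total 0); column heights now [0 0 0 0 6 4], max=6
Drop 3: J rot0 at col 1 lands with bottom-row=0; cleared 0 line(s) (total 0); column heights now [0 2 1 1 6 4], max=6
Drop 4: L rot3 at col 3 lands with bottom-row=6; cleared 0 line(s) (total 0); column heights now [0 2 1 9 9 4], max=9
Drop 5: I rot1 at col 0 lands with bottom-row=0; cleared 1 line(s) (total 1); column heights now [3 1 0 8 8 3], max=8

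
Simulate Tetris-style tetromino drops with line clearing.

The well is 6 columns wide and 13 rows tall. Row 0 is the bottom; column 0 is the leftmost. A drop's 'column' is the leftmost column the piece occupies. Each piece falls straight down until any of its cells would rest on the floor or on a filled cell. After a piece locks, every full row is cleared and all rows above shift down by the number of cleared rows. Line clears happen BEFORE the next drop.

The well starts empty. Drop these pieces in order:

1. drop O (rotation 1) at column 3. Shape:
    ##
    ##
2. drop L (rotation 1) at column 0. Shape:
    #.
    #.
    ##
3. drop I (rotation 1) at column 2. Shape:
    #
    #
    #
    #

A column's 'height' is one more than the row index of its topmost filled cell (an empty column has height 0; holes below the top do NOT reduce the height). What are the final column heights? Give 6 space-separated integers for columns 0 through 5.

Answer: 3 1 4 2 2 0

Derivation:
Drop 1: O rot1 at col 3 lands with bottom-row=0; cleared 0 line(s) (total 0); column heights now [0 0 0 2 2 0], max=2
Drop 2: L rot1 at col 0 lands with bottom-row=0; cleared 0 line(s) (total 0); column heights now [3 1 0 2 2 0], max=3
Drop 3: I rot1 at col 2 lands with bottom-row=0; cleared 0 line(s) (total 0); column heights now [3 1 4 2 2 0], max=4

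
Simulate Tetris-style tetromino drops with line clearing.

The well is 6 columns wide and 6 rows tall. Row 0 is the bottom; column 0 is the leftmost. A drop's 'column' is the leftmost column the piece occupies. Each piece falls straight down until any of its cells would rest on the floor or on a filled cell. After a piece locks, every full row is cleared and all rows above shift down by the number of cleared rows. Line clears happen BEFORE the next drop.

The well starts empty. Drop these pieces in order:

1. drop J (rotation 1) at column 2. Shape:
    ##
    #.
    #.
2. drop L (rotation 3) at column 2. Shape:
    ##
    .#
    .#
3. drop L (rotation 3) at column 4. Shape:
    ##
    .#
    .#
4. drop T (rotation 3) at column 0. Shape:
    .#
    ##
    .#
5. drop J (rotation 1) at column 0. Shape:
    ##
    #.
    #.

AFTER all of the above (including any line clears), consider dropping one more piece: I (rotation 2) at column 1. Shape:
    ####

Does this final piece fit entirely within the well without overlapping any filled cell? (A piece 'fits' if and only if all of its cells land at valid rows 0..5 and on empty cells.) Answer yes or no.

Drop 1: J rot1 at col 2 lands with bottom-row=0; cleared 0 line(s) (total 0); column heights now [0 0 3 3 0 0], max=3
Drop 2: L rot3 at col 2 lands with bottom-row=3; cleared 0 line(s) (total 0); column heights now [0 0 6 6 0 0], max=6
Drop 3: L rot3 at col 4 lands with bottom-row=0; cleared 0 line(s) (total 0); column heights now [0 0 6 6 3 3], max=6
Drop 4: T rot3 at col 0 lands with bottom-row=0; cleared 0 line(s) (total 0); column heights now [2 3 6 6 3 3], max=6
Drop 5: J rot1 at col 0 lands with bottom-row=2; cleared 1 line(s) (total 1); column heights now [4 4 5 5 0 2], max=5
Test piece I rot2 at col 1 (width 4): heights before test = [4 4 5 5 0 2]; fits = True

Answer: yes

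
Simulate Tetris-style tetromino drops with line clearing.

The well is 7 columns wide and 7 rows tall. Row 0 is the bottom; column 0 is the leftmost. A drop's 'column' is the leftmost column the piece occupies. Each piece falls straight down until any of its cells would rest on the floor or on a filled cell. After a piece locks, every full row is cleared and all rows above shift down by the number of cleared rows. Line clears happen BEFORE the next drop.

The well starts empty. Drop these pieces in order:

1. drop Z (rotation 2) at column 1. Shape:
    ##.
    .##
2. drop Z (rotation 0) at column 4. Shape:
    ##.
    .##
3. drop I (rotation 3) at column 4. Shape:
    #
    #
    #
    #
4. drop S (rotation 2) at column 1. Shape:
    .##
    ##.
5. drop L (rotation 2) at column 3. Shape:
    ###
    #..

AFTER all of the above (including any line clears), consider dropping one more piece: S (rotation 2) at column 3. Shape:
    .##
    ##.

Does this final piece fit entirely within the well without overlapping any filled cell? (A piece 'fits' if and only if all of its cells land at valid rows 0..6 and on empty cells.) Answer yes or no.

Drop 1: Z rot2 at col 1 lands with bottom-row=0; cleared 0 line(s) (total 0); column heights now [0 2 2 1 0 0 0], max=2
Drop 2: Z rot0 at col 4 lands with bottom-row=0; cleared 0 line(s) (total 0); column heights now [0 2 2 1 2 2 1], max=2
Drop 3: I rot3 at col 4 lands with bottom-row=2; cleared 0 line(s) (total 0); column heights now [0 2 2 1 6 2 1], max=6
Drop 4: S rot2 at col 1 lands with bottom-row=2; cleared 0 line(s) (total 0); column heights now [0 3 4 4 6 2 1], max=6
Drop 5: L rot2 at col 3 lands with bottom-row=5; cleared 0 line(s) (total 0); column heights now [0 3 4 7 7 7 1], max=7
Test piece S rot2 at col 3 (width 3): heights before test = [0 3 4 7 7 7 1]; fits = False

Answer: no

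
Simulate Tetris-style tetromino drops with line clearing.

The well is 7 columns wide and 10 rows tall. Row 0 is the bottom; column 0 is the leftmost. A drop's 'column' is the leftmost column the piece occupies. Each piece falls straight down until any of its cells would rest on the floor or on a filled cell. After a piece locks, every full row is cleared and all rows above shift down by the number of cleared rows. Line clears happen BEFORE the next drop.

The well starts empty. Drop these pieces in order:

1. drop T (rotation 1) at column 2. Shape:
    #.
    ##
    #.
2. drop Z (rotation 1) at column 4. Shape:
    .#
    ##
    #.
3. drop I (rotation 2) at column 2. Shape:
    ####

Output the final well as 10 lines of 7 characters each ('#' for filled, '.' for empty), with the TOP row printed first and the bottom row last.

Answer: .......
.......
.......
.......
.......
.......
..####.
..#..#.
..####.
..#.#..

Derivation:
Drop 1: T rot1 at col 2 lands with bottom-row=0; cleared 0 line(s) (total 0); column heights now [0 0 3 2 0 0 0], max=3
Drop 2: Z rot1 at col 4 lands with bottom-row=0; cleared 0 line(s) (total 0); column heights now [0 0 3 2 2 3 0], max=3
Drop 3: I rot2 at col 2 lands with bottom-row=3; cleared 0 line(s) (total 0); column heights now [0 0 4 4 4 4 0], max=4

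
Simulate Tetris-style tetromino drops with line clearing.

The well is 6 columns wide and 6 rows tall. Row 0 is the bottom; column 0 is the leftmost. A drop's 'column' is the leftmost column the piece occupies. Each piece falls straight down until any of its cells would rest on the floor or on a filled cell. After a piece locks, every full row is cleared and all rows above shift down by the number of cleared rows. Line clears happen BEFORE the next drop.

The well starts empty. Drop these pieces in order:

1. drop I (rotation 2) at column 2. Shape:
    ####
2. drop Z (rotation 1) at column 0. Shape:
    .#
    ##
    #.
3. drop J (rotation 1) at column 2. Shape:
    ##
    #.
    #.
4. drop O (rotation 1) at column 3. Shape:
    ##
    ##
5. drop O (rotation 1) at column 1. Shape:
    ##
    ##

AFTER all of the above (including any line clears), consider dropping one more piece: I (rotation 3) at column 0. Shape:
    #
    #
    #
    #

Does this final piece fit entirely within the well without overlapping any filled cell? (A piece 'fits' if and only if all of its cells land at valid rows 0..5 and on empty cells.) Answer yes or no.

Answer: yes

Derivation:
Drop 1: I rot2 at col 2 lands with bottom-row=0; cleared 0 line(s) (total 0); column heights now [0 0 1 1 1 1], max=1
Drop 2: Z rot1 at col 0 lands with bottom-row=0; cleared 0 line(s) (total 0); column heights now [2 3 1 1 1 1], max=3
Drop 3: J rot1 at col 2 lands with bottom-row=1; cleared 0 line(s) (total 0); column heights now [2 3 4 4 1 1], max=4
Drop 4: O rot1 at col 3 lands with bottom-row=4; cleared 0 line(s) (total 0); column heights now [2 3 4 6 6 1], max=6
Drop 5: O rot1 at col 1 lands with bottom-row=4; cleared 0 line(s) (total 0); column heights now [2 6 6 6 6 1], max=6
Test piece I rot3 at col 0 (width 1): heights before test = [2 6 6 6 6 1]; fits = True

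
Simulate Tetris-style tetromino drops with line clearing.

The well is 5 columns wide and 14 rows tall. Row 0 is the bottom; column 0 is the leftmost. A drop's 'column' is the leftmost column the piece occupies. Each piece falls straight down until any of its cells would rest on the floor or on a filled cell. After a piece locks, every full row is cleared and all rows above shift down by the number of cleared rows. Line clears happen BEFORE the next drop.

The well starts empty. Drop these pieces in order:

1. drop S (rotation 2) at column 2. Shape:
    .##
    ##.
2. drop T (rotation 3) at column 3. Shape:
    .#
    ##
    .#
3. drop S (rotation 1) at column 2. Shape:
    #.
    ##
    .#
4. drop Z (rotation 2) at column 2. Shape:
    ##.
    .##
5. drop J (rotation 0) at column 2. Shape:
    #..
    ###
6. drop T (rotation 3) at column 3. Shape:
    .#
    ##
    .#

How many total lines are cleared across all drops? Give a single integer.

Answer: 0

Derivation:
Drop 1: S rot2 at col 2 lands with bottom-row=0; cleared 0 line(s) (total 0); column heights now [0 0 1 2 2], max=2
Drop 2: T rot3 at col 3 lands with bottom-row=2; cleared 0 line(s) (total 0); column heights now [0 0 1 4 5], max=5
Drop 3: S rot1 at col 2 lands with bottom-row=4; cleared 0 line(s) (total 0); column heights now [0 0 7 6 5], max=7
Drop 4: Z rot2 at col 2 lands with bottom-row=6; cleared 0 line(s) (total 0); column heights now [0 0 8 8 7], max=8
Drop 5: J rot0 at col 2 lands with bottom-row=8; cleared 0 line(s) (total 0); column heights now [0 0 10 9 9], max=10
Drop 6: T rot3 at col 3 lands with bottom-row=9; cleared 0 line(s) (total 0); column heights now [0 0 10 11 12], max=12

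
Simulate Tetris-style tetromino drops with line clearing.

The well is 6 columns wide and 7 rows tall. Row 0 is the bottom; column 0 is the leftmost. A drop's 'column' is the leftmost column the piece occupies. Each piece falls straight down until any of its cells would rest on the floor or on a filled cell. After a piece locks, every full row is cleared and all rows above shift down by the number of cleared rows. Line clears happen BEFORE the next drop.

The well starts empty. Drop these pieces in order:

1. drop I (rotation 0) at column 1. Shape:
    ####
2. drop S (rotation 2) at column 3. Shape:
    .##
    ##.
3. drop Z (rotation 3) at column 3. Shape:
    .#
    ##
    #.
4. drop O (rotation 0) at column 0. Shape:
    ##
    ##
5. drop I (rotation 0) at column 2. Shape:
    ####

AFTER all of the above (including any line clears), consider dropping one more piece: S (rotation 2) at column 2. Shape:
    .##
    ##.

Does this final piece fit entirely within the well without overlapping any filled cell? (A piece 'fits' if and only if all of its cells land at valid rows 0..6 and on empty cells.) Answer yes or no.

Answer: no

Derivation:
Drop 1: I rot0 at col 1 lands with bottom-row=0; cleared 0 line(s) (total 0); column heights now [0 1 1 1 1 0], max=1
Drop 2: S rot2 at col 3 lands with bottom-row=1; cleared 0 line(s) (total 0); column heights now [0 1 1 2 3 3], max=3
Drop 3: Z rot3 at col 3 lands with bottom-row=2; cleared 0 line(s) (total 0); column heights now [0 1 1 4 5 3], max=5
Drop 4: O rot0 at col 0 lands with bottom-row=1; cleared 0 line(s) (total 0); column heights now [3 3 1 4 5 3], max=5
Drop 5: I rot0 at col 2 lands with bottom-row=5; cleared 0 line(s) (total 0); column heights now [3 3 6 6 6 6], max=6
Test piece S rot2 at col 2 (width 3): heights before test = [3 3 6 6 6 6]; fits = False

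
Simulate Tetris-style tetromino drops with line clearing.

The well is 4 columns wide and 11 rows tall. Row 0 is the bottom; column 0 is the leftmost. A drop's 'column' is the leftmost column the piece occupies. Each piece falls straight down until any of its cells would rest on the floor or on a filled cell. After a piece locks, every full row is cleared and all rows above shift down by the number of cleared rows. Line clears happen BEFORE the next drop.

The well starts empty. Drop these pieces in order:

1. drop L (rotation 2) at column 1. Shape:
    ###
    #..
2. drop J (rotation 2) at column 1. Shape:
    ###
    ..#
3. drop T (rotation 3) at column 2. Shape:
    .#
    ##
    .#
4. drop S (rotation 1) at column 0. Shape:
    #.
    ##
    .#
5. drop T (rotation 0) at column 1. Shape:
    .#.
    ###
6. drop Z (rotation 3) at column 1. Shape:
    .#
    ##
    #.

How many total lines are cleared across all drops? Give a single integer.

Answer: 1

Derivation:
Drop 1: L rot2 at col 1 lands with bottom-row=0; cleared 0 line(s) (total 0); column heights now [0 2 2 2], max=2
Drop 2: J rot2 at col 1 lands with bottom-row=2; cleared 0 line(s) (total 0); column heights now [0 4 4 4], max=4
Drop 3: T rot3 at col 2 lands with bottom-row=4; cleared 0 line(s) (total 0); column heights now [0 4 6 7], max=7
Drop 4: S rot1 at col 0 lands with bottom-row=4; cleared 1 line(s) (total 1); column heights now [6 5 4 6], max=6
Drop 5: T rot0 at col 1 lands with bottom-row=6; cleared 0 line(s) (total 1); column heights now [6 7 8 7], max=8
Drop 6: Z rot3 at col 1 lands with bottom-row=7; cleared 0 line(s) (total 1); column heights now [6 9 10 7], max=10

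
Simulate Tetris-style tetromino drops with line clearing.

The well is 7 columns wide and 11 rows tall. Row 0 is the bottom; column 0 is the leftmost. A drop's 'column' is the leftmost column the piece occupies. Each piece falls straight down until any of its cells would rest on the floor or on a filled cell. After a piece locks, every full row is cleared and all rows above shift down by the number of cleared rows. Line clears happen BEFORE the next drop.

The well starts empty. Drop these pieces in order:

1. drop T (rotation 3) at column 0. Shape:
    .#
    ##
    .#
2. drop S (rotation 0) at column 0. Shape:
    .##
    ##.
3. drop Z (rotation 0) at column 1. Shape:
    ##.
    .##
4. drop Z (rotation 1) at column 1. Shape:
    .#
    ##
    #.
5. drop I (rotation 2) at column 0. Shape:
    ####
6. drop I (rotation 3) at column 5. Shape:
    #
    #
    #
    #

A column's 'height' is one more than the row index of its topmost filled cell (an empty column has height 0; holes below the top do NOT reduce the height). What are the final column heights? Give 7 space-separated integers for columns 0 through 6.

Drop 1: T rot3 at col 0 lands with bottom-row=0; cleared 0 line(s) (total 0); column heights now [2 3 0 0 0 0 0], max=3
Drop 2: S rot0 at col 0 lands with bottom-row=3; cleared 0 line(s) (total 0); column heights now [4 5 5 0 0 0 0], max=5
Drop 3: Z rot0 at col 1 lands with bottom-row=5; cleared 0 line(s) (total 0); column heights now [4 7 7 6 0 0 0], max=7
Drop 4: Z rot1 at col 1 lands with bottom-row=7; cleared 0 line(s) (total 0); column heights now [4 9 10 6 0 0 0], max=10
Drop 5: I rot2 at col 0 lands with bottom-row=10; cleared 0 line(s) (total 0); column heights now [11 11 11 11 0 0 0], max=11
Drop 6: I rot3 at col 5 lands with bottom-row=0; cleared 0 line(s) (total 0); column heights now [11 11 11 11 0 4 0], max=11

Answer: 11 11 11 11 0 4 0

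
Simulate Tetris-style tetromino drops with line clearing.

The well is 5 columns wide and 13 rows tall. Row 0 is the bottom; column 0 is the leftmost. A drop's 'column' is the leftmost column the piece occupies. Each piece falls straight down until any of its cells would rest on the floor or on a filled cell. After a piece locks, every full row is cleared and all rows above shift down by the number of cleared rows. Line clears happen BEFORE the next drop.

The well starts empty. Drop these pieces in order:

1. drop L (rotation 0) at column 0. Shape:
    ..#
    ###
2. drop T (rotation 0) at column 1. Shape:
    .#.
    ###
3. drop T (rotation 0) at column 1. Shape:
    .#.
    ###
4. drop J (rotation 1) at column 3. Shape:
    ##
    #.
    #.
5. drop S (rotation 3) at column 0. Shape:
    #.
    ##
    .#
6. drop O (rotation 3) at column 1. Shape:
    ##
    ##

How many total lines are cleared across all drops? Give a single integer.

Drop 1: L rot0 at col 0 lands with bottom-row=0; cleared 0 line(s) (total 0); column heights now [1 1 2 0 0], max=2
Drop 2: T rot0 at col 1 lands with bottom-row=2; cleared 0 line(s) (total 0); column heights now [1 3 4 3 0], max=4
Drop 3: T rot0 at col 1 lands with bottom-row=4; cleared 0 line(s) (total 0); column heights now [1 5 6 5 0], max=6
Drop 4: J rot1 at col 3 lands with bottom-row=5; cleared 0 line(s) (total 0); column heights now [1 5 6 8 8], max=8
Drop 5: S rot3 at col 0 lands with bottom-row=5; cleared 0 line(s) (total 0); column heights now [8 7 6 8 8], max=8
Drop 6: O rot3 at col 1 lands with bottom-row=7; cleared 1 line(s) (total 1); column heights now [7 8 8 7 0], max=8

Answer: 1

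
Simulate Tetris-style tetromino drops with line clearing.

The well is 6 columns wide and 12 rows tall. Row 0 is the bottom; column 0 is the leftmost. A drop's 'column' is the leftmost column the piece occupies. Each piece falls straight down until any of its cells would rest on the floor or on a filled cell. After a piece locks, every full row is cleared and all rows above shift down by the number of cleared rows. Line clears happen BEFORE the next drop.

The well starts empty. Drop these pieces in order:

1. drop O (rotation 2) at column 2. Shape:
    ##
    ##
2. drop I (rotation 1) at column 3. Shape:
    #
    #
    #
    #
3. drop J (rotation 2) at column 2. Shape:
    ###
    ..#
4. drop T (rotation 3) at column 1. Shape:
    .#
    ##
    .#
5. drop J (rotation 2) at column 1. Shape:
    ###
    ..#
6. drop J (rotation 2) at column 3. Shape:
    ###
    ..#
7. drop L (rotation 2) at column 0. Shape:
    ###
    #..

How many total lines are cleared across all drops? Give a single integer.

Drop 1: O rot2 at col 2 lands with bottom-row=0; cleared 0 line(s) (total 0); column heights now [0 0 2 2 0 0], max=2
Drop 2: I rot1 at col 3 lands with bottom-row=2; cleared 0 line(s) (total 0); column heights now [0 0 2 6 0 0], max=6
Drop 3: J rot2 at col 2 lands with bottom-row=5; cleared 0 line(s) (total 0); column heights now [0 0 7 7 7 0], max=7
Drop 4: T rot3 at col 1 lands with bottom-row=7; cleared 0 line(s) (total 0); column heights now [0 9 10 7 7 0], max=10
Drop 5: J rot2 at col 1 lands with bottom-row=9; cleared 0 line(s) (total 0); column heights now [0 11 11 11 7 0], max=11
Drop 6: J rot2 at col 3 lands with bottom-row=10; cleared 0 line(s) (total 0); column heights now [0 11 11 12 12 12], max=12
Drop 7: L rot2 at col 0 lands with bottom-row=10; cleared 1 line(s) (total 1); column heights now [11 11 11 11 7 11], max=11

Answer: 1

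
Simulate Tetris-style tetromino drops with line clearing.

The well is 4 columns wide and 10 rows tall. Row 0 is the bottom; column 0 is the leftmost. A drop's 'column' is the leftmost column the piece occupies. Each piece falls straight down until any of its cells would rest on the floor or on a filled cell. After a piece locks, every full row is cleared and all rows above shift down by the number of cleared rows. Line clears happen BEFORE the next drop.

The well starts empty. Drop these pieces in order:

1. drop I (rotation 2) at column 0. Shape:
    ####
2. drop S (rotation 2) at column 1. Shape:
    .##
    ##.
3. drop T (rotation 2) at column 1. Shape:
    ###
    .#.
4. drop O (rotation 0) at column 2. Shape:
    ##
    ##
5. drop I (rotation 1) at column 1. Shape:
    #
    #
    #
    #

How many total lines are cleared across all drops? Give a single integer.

Answer: 1

Derivation:
Drop 1: I rot2 at col 0 lands with bottom-row=0; cleared 1 line(s) (total 1); column heights now [0 0 0 0], max=0
Drop 2: S rot2 at col 1 lands with bottom-row=0; cleared 0 line(s) (total 1); column heights now [0 1 2 2], max=2
Drop 3: T rot2 at col 1 lands with bottom-row=2; cleared 0 line(s) (total 1); column heights now [0 4 4 4], max=4
Drop 4: O rot0 at col 2 lands with bottom-row=4; cleared 0 line(s) (total 1); column heights now [0 4 6 6], max=6
Drop 5: I rot1 at col 1 lands with bottom-row=4; cleared 0 line(s) (total 1); column heights now [0 8 6 6], max=8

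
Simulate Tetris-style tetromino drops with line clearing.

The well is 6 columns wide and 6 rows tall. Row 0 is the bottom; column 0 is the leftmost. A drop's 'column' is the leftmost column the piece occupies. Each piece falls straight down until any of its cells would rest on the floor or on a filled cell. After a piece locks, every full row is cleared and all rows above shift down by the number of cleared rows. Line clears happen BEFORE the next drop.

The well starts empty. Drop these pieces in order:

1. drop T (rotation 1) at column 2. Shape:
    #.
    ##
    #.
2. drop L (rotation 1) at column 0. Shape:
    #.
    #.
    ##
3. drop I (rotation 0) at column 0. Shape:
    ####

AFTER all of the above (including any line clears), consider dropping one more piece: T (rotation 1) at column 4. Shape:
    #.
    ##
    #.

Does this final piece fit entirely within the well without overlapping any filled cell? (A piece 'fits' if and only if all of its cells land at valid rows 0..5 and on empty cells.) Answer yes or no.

Answer: yes

Derivation:
Drop 1: T rot1 at col 2 lands with bottom-row=0; cleared 0 line(s) (total 0); column heights now [0 0 3 2 0 0], max=3
Drop 2: L rot1 at col 0 lands with bottom-row=0; cleared 0 line(s) (total 0); column heights now [3 1 3 2 0 0], max=3
Drop 3: I rot0 at col 0 lands with bottom-row=3; cleared 0 line(s) (total 0); column heights now [4 4 4 4 0 0], max=4
Test piece T rot1 at col 4 (width 2): heights before test = [4 4 4 4 0 0]; fits = True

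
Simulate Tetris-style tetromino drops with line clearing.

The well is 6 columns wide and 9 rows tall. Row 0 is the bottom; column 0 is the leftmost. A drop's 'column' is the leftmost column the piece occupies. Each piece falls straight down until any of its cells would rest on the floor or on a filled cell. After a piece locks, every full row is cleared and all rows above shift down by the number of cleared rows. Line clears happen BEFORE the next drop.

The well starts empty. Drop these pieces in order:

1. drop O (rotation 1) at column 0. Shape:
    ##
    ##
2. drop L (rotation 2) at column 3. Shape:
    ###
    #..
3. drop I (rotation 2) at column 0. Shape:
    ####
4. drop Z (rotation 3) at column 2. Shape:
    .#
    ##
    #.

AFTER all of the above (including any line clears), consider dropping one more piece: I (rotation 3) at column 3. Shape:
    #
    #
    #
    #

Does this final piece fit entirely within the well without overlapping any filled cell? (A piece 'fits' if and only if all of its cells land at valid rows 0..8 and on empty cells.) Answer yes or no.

Drop 1: O rot1 at col 0 lands with bottom-row=0; cleared 0 line(s) (total 0); column heights now [2 2 0 0 0 0], max=2
Drop 2: L rot2 at col 3 lands with bottom-row=0; cleared 0 line(s) (total 0); column heights now [2 2 0 2 2 2], max=2
Drop 3: I rot2 at col 0 lands with bottom-row=2; cleared 0 line(s) (total 0); column heights now [3 3 3 3 2 2], max=3
Drop 4: Z rot3 at col 2 lands with bottom-row=3; cleared 0 line(s) (total 0); column heights now [3 3 5 6 2 2], max=6
Test piece I rot3 at col 3 (width 1): heights before test = [3 3 5 6 2 2]; fits = False

Answer: no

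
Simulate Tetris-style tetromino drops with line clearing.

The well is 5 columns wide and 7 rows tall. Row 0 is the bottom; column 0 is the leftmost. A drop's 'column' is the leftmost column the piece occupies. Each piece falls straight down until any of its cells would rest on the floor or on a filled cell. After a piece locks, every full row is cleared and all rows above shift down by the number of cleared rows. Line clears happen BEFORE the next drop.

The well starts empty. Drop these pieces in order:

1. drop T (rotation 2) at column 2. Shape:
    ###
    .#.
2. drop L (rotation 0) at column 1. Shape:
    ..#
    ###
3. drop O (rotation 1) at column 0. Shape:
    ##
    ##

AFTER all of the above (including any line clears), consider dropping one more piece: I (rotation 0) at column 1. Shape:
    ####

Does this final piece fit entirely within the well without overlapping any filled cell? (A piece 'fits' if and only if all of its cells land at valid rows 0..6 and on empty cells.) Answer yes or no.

Drop 1: T rot2 at col 2 lands with bottom-row=0; cleared 0 line(s) (total 0); column heights now [0 0 2 2 2], max=2
Drop 2: L rot0 at col 1 lands with bottom-row=2; cleared 0 line(s) (total 0); column heights now [0 3 3 4 2], max=4
Drop 3: O rot1 at col 0 lands with bottom-row=3; cleared 0 line(s) (total 0); column heights now [5 5 3 4 2], max=5
Test piece I rot0 at col 1 (width 4): heights before test = [5 5 3 4 2]; fits = True

Answer: yes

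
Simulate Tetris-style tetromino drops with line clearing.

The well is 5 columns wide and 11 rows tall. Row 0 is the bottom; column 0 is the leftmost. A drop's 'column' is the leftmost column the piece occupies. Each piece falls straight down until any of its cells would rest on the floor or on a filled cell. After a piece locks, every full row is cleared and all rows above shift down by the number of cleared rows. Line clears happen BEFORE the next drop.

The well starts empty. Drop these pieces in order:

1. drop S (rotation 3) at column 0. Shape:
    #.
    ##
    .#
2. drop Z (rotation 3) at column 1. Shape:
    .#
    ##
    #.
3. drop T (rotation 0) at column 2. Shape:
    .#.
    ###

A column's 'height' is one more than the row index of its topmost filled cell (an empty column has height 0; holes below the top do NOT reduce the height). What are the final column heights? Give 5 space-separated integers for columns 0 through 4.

Answer: 3 4 6 7 6

Derivation:
Drop 1: S rot3 at col 0 lands with bottom-row=0; cleared 0 line(s) (total 0); column heights now [3 2 0 0 0], max=3
Drop 2: Z rot3 at col 1 lands with bottom-row=2; cleared 0 line(s) (total 0); column heights now [3 4 5 0 0], max=5
Drop 3: T rot0 at col 2 lands with bottom-row=5; cleared 0 line(s) (total 0); column heights now [3 4 6 7 6], max=7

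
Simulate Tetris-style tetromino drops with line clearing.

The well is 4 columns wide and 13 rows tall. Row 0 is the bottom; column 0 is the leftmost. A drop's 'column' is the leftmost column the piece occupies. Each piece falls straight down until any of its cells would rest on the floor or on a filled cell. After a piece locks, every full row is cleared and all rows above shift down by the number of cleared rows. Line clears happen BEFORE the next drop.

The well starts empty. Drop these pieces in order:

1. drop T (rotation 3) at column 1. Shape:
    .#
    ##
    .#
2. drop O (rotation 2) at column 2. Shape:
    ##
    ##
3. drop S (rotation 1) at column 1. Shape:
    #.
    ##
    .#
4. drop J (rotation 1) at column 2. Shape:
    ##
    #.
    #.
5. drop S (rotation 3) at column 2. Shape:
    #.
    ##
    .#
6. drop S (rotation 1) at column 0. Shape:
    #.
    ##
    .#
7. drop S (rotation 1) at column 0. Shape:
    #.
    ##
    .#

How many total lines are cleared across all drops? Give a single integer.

Drop 1: T rot3 at col 1 lands with bottom-row=0; cleared 0 line(s) (total 0); column heights now [0 2 3 0], max=3
Drop 2: O rot2 at col 2 lands with bottom-row=3; cleared 0 line(s) (total 0); column heights now [0 2 5 5], max=5
Drop 3: S rot1 at col 1 lands with bottom-row=5; cleared 0 line(s) (total 0); column heights now [0 8 7 5], max=8
Drop 4: J rot1 at col 2 lands with bottom-row=7; cleared 0 line(s) (total 0); column heights now [0 8 10 10], max=10
Drop 5: S rot3 at col 2 lands with bottom-row=10; cleared 0 line(s) (total 0); column heights now [0 8 13 12], max=13
Drop 6: S rot1 at col 0 lands with bottom-row=8; cleared 1 line(s) (total 1); column heights now [10 9 12 11], max=12
Drop 7: S rot1 at col 0 lands with bottom-row=9; cleared 1 line(s) (total 2); column heights now [11 10 11 10], max=11

Answer: 2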